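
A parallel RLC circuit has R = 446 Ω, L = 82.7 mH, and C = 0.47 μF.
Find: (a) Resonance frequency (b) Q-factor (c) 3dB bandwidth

Step 1 — Resonance: ω₀ = 1/√(LC) = 1/√(0.0827·4.7e-07) = 5072 rad/s.
Step 2 — f₀ = ω₀/(2π) = 807.3 Hz.
Step 3 — Parallel Q: Q = R/(ω₀L) = 446/(5072·0.0827) = 1.063.
Step 4 — Bandwidth: Δω = ω₀/Q = 4771 rad/s; BW = Δω/(2π) = 759.3 Hz.

(a) f₀ = 807.3 Hz  (b) Q = 1.063  (c) BW = 759.3 Hz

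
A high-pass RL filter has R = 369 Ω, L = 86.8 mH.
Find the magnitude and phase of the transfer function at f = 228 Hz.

Step 1 — Angular frequency: ω = 2π·228 = 1433 rad/s.
Step 2 — Transfer function: H(jω) = jωL/(R + jωL).
Step 3 — Numerator jωL = j·124.3; denominator R + jωL = 369 + j124.3.
Step 4 — H = 0.102 + j0.3026.
Step 5 — Magnitude: |H| = 0.3193 (-9.9 dB); phase: φ = 71.4°.

|H| = 0.3193 (-9.9 dB), φ = 71.4°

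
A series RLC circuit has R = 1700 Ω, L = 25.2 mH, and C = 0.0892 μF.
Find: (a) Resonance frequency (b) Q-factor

Step 1 — Resonance condition Im(Z)=0 gives ω₀ = 1/√(LC).
Step 2 — ω₀ = 1/√(0.0252·8.92e-08) = 2.109e+04 rad/s.
Step 3 — f₀ = ω₀/(2π) = 3357 Hz.
Step 4 — Series Q: Q = ω₀L/R = 2.109e+04·0.0252/1700 = 0.3127.

(a) f₀ = 3357 Hz  (b) Q = 0.3127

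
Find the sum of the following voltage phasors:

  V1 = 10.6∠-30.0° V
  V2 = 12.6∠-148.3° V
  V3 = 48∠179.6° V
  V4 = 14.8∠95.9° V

Step 1 — Convert each phasor to rectangular form:
  V1 = 10.6·(cos(-30.0°) + j·sin(-30.0°)) = 9.18 - j5.3 V
  V2 = 12.6·(cos(-148.3°) + j·sin(-148.3°)) = -10.72 - j6.621 V
  V3 = 48·(cos(179.6°) + j·sin(179.6°)) = -48 + j0.3351 V
  V4 = 14.8·(cos(95.9°) + j·sin(95.9°)) = -1.521 + j14.72 V
Step 2 — Sum components: V_total = -51.06 + j3.136 V.
Step 3 — Convert to polar: |V_total| = 51.16 V, ∠V_total = 176.5°.

V_total = 51.16∠176.5° V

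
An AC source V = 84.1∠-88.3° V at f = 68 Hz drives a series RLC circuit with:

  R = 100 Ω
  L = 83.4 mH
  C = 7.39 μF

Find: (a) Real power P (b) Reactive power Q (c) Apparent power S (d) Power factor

Step 1 — Angular frequency: ω = 2π·f = 2π·68 = 427.3 rad/s.
Step 2 — Component impedances:
  R: Z = R = 100 Ω
  L: Z = jωL = j·427.3·0.0834 = 0 + j35.63 Ω
  C: Z = 1/(jωC) = -j/(ω·C) = 0 - j316.7 Ω
Step 3 — Series combination: Z_total = R + L + C = 100 - j281.1 Ω = 298.3∠-70.4° Ω.
Step 4 — Source phasor: V = 84.1∠-88.3° V = 2.495 - j84.06 V.
Step 5 — Current: I = V / Z = 0.2683 - j0.08657 A = 0.2819∠-17.9° A.
Step 6 — Complex power: S = V·I* = 7.946 - j22.34 VA.
Step 7 — Real power: P = Re(S) = 7.946 W.
Step 8 — Reactive power: Q = Im(S) = -22.34 VAR.
Step 9 — Apparent power: |S| = 23.71 VA.
Step 10 — Power factor: PF = P/|S| = 0.3352 (leading).

(a) P = 7.946 W  (b) Q = -22.34 VAR  (c) S = 23.71 VA  (d) PF = 0.3352 (leading)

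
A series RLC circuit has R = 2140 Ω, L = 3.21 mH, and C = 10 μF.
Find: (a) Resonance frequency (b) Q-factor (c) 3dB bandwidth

Step 1 — Resonance condition Im(Z)=0 gives ω₀ = 1/√(LC).
Step 2 — ω₀ = 1/√(0.00321·1e-05) = 5581 rad/s.
Step 3 — f₀ = ω₀/(2π) = 888.3 Hz.
Step 4 — Series Q: Q = ω₀L/R = 5581·0.00321/2140 = 0.008372.
Step 5 — 3dB bandwidth: Δω = ω₀/Q = 6.667e+05 rad/s; BW = Δω/(2π) = 1.061e+05 Hz.

(a) f₀ = 888.3 Hz  (b) Q = 0.008372  (c) BW = 1.061e+05 Hz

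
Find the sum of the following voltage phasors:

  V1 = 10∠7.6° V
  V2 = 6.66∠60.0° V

Step 1 — Convert each phasor to rectangular form:
  V1 = 10·(cos(7.6°) + j·sin(7.6°)) = 9.912 + j1.323 V
  V2 = 6.66·(cos(60.0°) + j·sin(60.0°)) = 3.33 + j5.768 V
Step 2 — Sum components: V_total = 13.24 + j7.09 V.
Step 3 — Convert to polar: |V_total| = 15.02 V, ∠V_total = 28.2°.

V_total = 15.02∠28.2° V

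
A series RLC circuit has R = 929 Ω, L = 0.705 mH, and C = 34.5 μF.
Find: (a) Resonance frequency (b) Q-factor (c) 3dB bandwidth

Step 1 — Resonance: ω₀ = 1/√(LC) = 1/√(0.000705·3.45e-05) = 6412 rad/s.
Step 2 — f₀ = ω₀/(2π) = 1021 Hz.
Step 3 — Series Q: Q = ω₀L/R = 6412·0.000705/929 = 0.004866.
Step 4 — Bandwidth: Δω = ω₀/Q = 1.318e+06 rad/s; BW = Δω/(2π) = 2.097e+05 Hz.

(a) f₀ = 1021 Hz  (b) Q = 0.004866  (c) BW = 2.097e+05 Hz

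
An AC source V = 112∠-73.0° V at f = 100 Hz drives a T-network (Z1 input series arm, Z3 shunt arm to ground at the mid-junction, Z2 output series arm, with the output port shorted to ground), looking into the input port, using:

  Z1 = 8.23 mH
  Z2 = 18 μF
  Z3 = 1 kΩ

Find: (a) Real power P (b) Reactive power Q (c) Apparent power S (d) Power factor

Step 1 — Angular frequency: ω = 2π·f = 2π·100 = 628.3 rad/s.
Step 2 — Component impedances:
  Z1: Z = jωL = j·628.3·0.00823 = 0 + j5.171 Ω
  Z2: Z = 1/(jωC) = -j/(ω·C) = 0 - j88.42 Ω
  Z3: Z = R = 1000 Ω
Step 3 — With the output port shorted to ground, the output series arm Z2 runs from the junction to ground; the shunt arm Z3 also runs from the junction to ground. They appear in parallel: Z3 || Z2 = 7.757 - j87.73 Ω.
Step 4 — Series with input arm Z1: Z_in = Z1 + (Z3 || Z2) = 7.757 - j82.56 Ω = 82.93∠-84.6° Ω.
Step 5 — Source phasor: V = 112∠-73.0° V = 32.75 - j107.1 V.
Step 6 — Current: I = V / Z = 1.323 + j0.2723 A = 1.351∠11.6° A.
Step 7 — Complex power: S = V·I* = 14.15 - j150.6 VA.
Step 8 — Real power: P = Re(S) = 14.15 W.
Step 9 — Reactive power: Q = Im(S) = -150.6 VAR.
Step 10 — Apparent power: |S| = 151.3 VA.
Step 11 — Power factor: PF = P/|S| = 0.09355 (leading).

(a) P = 14.15 W  (b) Q = -150.6 VAR  (c) S = 151.3 VA  (d) PF = 0.09355 (leading)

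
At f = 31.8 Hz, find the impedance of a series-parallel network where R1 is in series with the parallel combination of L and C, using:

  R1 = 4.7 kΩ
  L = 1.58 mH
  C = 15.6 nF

Step 1 — Angular frequency: ω = 2π·f = 2π·31.8 = 199.8 rad/s.
Step 2 — Component impedances:
  R1: Z = R = 4700 Ω
  L: Z = jωL = j·199.8·0.00158 = 0 + j0.3157 Ω
  C: Z = 1/(jωC) = -j/(ω·C) = 0 - j3.208e+05 Ω
Step 3 — Parallel branch: L || C = 1/(1/L + 1/C) = 0 + j0.3157 Ω.
Step 4 — Series with R1: Z_total = R1 + (L || C) = 4700 + j0.3157 Ω = 4700∠0.0° Ω.

Z = 4700 + j0.3157 Ω = 4700∠0.0° Ω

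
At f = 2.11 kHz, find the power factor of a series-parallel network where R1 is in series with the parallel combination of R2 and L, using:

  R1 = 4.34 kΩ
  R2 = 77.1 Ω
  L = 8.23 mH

Step 1 — Angular frequency: ω = 2π·f = 2π·2110 = 1.326e+04 rad/s.
Step 2 — Component impedances:
  R1: Z = R = 4340 Ω
  R2: Z = R = 77.1 Ω
  L: Z = jωL = j·1.326e+04·0.00823 = 0 + j109.1 Ω
Step 3 — Parallel branch: R2 || L = 1/(1/R2 + 1/L) = 51.42 + j36.34 Ω.
Step 4 — Series with R1: Z_total = R1 + (R2 || L) = 4391 + j36.34 Ω = 4392∠0.5° Ω.
Step 5 — Power factor: PF = cos(φ) = Re(Z)/|Z| = 4391.4/4391.6 = 1.
Step 6 — Type: Im(Z) = 36.34 ⇒ lagging (phase φ = 0.5°).

PF = 1 (lagging, φ = 0.5°)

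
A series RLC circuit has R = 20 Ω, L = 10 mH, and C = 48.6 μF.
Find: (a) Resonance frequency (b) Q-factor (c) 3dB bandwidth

Step 1 — Resonance: ω₀ = 1/√(LC) = 1/√(0.01·4.86e-05) = 1434 rad/s.
Step 2 — f₀ = ω₀/(2π) = 228.3 Hz.
Step 3 — Series Q: Q = ω₀L/R = 1434·0.01/20 = 0.7172.
Step 4 — Bandwidth: Δω = ω₀/Q = 2000 rad/s; BW = Δω/(2π) = 318.3 Hz.

(a) f₀ = 228.3 Hz  (b) Q = 0.7172  (c) BW = 318.3 Hz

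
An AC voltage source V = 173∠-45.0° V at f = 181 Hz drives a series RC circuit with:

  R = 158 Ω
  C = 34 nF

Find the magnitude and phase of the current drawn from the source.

Step 1 — Angular frequency: ω = 2π·f = 2π·181 = 1137 rad/s.
Step 2 — Component impedances:
  R: Z = R = 158 Ω
  C: Z = 1/(jωC) = -j/(ω·C) = 0 - j2.586e+04 Ω
Step 3 — Series combination: Z_total = R + C = 158 - j2.586e+04 Ω = 2.586e+04∠-89.6° Ω.
Step 4 — Source phasor: V = 173∠-45.0° V = 122.3 - j122.3 V.
Step 5 — Ohm's law: I = V / Z_total = (122.3 - j122.3) / (158 - j2.586e+04) = 0.004759 + j0.004701 A.
Step 6 — Convert to polar: |I| = 0.006689 A, ∠I = 44.6°.

I = 0.006689∠44.6° A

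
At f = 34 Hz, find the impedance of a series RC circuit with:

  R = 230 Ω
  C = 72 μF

Step 1 — Angular frequency: ω = 2π·f = 2π·34 = 213.6 rad/s.
Step 2 — Component impedances:
  R: Z = R = 230 Ω
  C: Z = 1/(jωC) = -j/(ω·C) = 0 - j65.01 Ω
Step 3 — Series combination: Z_total = R + C = 230 - j65.01 Ω = 239∠-15.8° Ω.

Z = 230 - j65.01 Ω = 239∠-15.8° Ω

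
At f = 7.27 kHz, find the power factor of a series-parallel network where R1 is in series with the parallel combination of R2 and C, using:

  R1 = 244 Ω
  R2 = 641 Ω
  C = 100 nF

Step 1 — Angular frequency: ω = 2π·f = 2π·7270 = 4.568e+04 rad/s.
Step 2 — Component impedances:
  R1: Z = R = 244 Ω
  R2: Z = R = 641 Ω
  C: Z = 1/(jωC) = -j/(ω·C) = 0 - j218.9 Ω
Step 3 — Parallel branch: R2 || C = 1/(1/R2 + 1/C) = 66.96 - j196.1 Ω.
Step 4 — Series with R1: Z_total = R1 + (R2 || C) = 311 - j196.1 Ω = 367.6∠-32.2° Ω.
Step 5 — Power factor: PF = cos(φ) = Re(Z)/|Z| = 310.96/367.6 = 0.8459.
Step 6 — Type: Im(Z) = -196.1 ⇒ leading (phase φ = -32.2°).

PF = 0.8459 (leading, φ = -32.2°)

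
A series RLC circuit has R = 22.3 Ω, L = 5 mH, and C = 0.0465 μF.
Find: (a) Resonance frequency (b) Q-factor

Step 1 — Resonance condition Im(Z)=0 gives ω₀ = 1/√(LC).
Step 2 — ω₀ = 1/√(0.005·4.65e-08) = 6.558e+04 rad/s.
Step 3 — f₀ = ω₀/(2π) = 1.044e+04 Hz.
Step 4 — Series Q: Q = ω₀L/R = 6.558e+04·0.005/22.3 = 14.7.

(a) f₀ = 1.044e+04 Hz  (b) Q = 14.7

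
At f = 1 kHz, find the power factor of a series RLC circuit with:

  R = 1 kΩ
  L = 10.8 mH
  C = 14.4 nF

Step 1 — Angular frequency: ω = 2π·f = 2π·1000 = 6283 rad/s.
Step 2 — Component impedances:
  R: Z = R = 1000 Ω
  L: Z = jωL = j·6283·0.0108 = 0 + j67.86 Ω
  C: Z = 1/(jωC) = -j/(ω·C) = 0 - j1.105e+04 Ω
Step 3 — Series combination: Z_total = R + L + C = 1000 - j1.098e+04 Ω = 1.103e+04∠-84.8° Ω.
Step 4 — Power factor: PF = cos(φ) = Re(Z)/|Z| = 1000/1.103e+04 = 0.09066.
Step 5 — Type: Im(Z) = -1.098e+04 ⇒ leading (phase φ = -84.8°).

PF = 0.09066 (leading, φ = -84.8°)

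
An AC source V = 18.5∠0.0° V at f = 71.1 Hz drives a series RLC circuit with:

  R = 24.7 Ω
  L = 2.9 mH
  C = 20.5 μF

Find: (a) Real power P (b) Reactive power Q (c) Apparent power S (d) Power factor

Step 1 — Angular frequency: ω = 2π·f = 2π·71.1 = 446.7 rad/s.
Step 2 — Component impedances:
  R: Z = R = 24.7 Ω
  L: Z = jωL = j·446.7·0.0029 = 0 + j1.296 Ω
  C: Z = 1/(jωC) = -j/(ω·C) = 0 - j109.2 Ω
Step 3 — Series combination: Z_total = R + L + C = 24.7 - j107.9 Ω = 110.7∠-77.1° Ω.
Step 4 — Source phasor: V = 18.5∠0.0° V = 18.5 V.
Step 5 — Current: I = V / Z = 0.0373 + j0.1629 A = 0.1671∠77.1° A.
Step 6 — Complex power: S = V·I* = 0.69 - j3.014 VA.
Step 7 — Real power: P = Re(S) = 0.69 W.
Step 8 — Reactive power: Q = Im(S) = -3.014 VAR.
Step 9 — Apparent power: |S| = 3.092 VA.
Step 10 — Power factor: PF = P/|S| = 0.2231 (leading).

(a) P = 0.69 W  (b) Q = -3.014 VAR  (c) S = 3.092 VA  (d) PF = 0.2231 (leading)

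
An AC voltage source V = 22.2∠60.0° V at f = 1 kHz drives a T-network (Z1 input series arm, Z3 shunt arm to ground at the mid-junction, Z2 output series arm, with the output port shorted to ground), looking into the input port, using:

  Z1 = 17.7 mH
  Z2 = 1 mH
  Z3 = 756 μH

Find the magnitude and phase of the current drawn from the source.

Step 1 — Angular frequency: ω = 2π·f = 2π·1000 = 6283 rad/s.
Step 2 — Component impedances:
  Z1: Z = jωL = j·6283·0.0177 = 0 + j111.2 Ω
  Z2: Z = jωL = j·6283·0.001 = 0 + j6.283 Ω
  Z3: Z = jωL = j·6283·0.000756 = 0 + j4.75 Ω
Step 3 — With the output port shorted to ground, the output series arm Z2 runs from the junction to ground; the shunt arm Z3 also runs from the junction to ground. They appear in parallel: Z3 || Z2 = 0 + j2.705 Ω.
Step 4 — Series with input arm Z1: Z_in = Z1 + (Z3 || Z2) = 0 + j113.9 Ω = 113.9∠90.0° Ω.
Step 5 — Source phasor: V = 22.2∠60.0° V = 11.1 + j19.23 V.
Step 6 — Ohm's law: I = V / Z_total = (11.1 + j19.23) / (0 + j113.9) = 0.1688 - j0.09744 A.
Step 7 — Convert to polar: |I| = 0.1949 A, ∠I = -30.0°.

I = 0.1949∠-30.0° A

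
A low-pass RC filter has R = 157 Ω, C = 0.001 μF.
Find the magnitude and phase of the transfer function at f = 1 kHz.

Step 1 — Angular frequency: ω = 2π·1000 = 6283 rad/s.
Step 2 — Transfer function: H(jω) = 1/(1 + jωRC).
Step 3 — Denominator: 1 + jωRC = 1 + j·6283·157·1e-09 = 1 + j0.0009865.
Step 4 — H = 1 - j0.0009865.
Step 5 — Magnitude: |H| = 1 (-0.0 dB); phase: φ = -0.1°.

|H| = 1 (-0.0 dB), φ = -0.1°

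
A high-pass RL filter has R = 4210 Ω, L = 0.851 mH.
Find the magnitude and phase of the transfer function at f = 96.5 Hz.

Step 1 — Angular frequency: ω = 2π·96.5 = 606.3 rad/s.
Step 2 — Transfer function: H(jω) = jωL/(R + jωL).
Step 3 — Numerator jωL = j·0.516; denominator R + jωL = 4210 + j0.516.
Step 4 — H = 1.502e-08 + j0.0001226.
Step 5 — Magnitude: |H| = 0.0001226 (-78.2 dB); phase: φ = 90.0°.

|H| = 0.0001226 (-78.2 dB), φ = 90.0°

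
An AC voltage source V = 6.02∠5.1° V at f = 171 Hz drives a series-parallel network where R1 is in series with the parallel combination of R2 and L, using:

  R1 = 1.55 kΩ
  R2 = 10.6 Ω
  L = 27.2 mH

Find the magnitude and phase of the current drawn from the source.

Step 1 — Angular frequency: ω = 2π·f = 2π·171 = 1074 rad/s.
Step 2 — Component impedances:
  R1: Z = R = 1550 Ω
  R2: Z = R = 10.6 Ω
  L: Z = jωL = j·1074·0.0272 = 0 + j29.22 Ω
Step 3 — Parallel branch: R2 || L = 1/(1/R2 + 1/L) = 9.368 + j3.398 Ω.
Step 4 — Series with R1: Z_total = R1 + (R2 || L) = 1559 + j3.398 Ω = 1559∠0.1° Ω.
Step 5 — Source phasor: V = 6.02∠5.1° V = 5.996 + j0.5351 V.
Step 6 — Ohm's law: I = V / Z_total = (5.996 + j0.5351) / (1559 + j3.398) = 0.003846 + j0.0003348 A.
Step 7 — Convert to polar: |I| = 0.003861 A, ∠I = 5.0°.

I = 0.003861∠5.0° A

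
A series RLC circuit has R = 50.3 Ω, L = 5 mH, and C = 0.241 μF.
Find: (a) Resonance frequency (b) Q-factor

Step 1 — Resonance condition Im(Z)=0 gives ω₀ = 1/√(LC).
Step 2 — ω₀ = 1/√(0.005·2.41e-07) = 2.881e+04 rad/s.
Step 3 — f₀ = ω₀/(2π) = 4585 Hz.
Step 4 — Series Q: Q = ω₀L/R = 2.881e+04·0.005/50.3 = 2.864.

(a) f₀ = 4585 Hz  (b) Q = 2.864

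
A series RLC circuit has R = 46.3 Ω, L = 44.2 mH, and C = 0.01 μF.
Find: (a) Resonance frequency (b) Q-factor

Step 1 — Resonance condition Im(Z)=0 gives ω₀ = 1/√(LC).
Step 2 — ω₀ = 1/√(0.0442·1e-08) = 4.757e+04 rad/s.
Step 3 — f₀ = ω₀/(2π) = 7570 Hz.
Step 4 — Series Q: Q = ω₀L/R = 4.757e+04·0.0442/46.3 = 45.41.

(a) f₀ = 7570 Hz  (b) Q = 45.41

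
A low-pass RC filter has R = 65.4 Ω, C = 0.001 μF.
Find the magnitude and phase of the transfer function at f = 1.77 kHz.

Step 1 — Angular frequency: ω = 2π·1770 = 1.112e+04 rad/s.
Step 2 — Transfer function: H(jω) = 1/(1 + jωRC).
Step 3 — Denominator: 1 + jωRC = 1 + j·1.112e+04·65.4·1e-09 = 1 + j0.0007273.
Step 4 — H = 1 - j0.0007273.
Step 5 — Magnitude: |H| = 1 (-0.0 dB); phase: φ = -0.0°.

|H| = 1 (-0.0 dB), φ = -0.0°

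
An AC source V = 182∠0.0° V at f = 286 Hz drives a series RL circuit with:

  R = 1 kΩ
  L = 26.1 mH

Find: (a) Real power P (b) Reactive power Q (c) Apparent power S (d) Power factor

Step 1 — Angular frequency: ω = 2π·f = 2π·286 = 1797 rad/s.
Step 2 — Component impedances:
  R: Z = R = 1000 Ω
  L: Z = jωL = j·1797·0.0261 = 0 + j46.9 Ω
Step 3 — Series combination: Z_total = R + L = 1000 + j46.9 Ω = 1001∠2.7° Ω.
Step 4 — Source phasor: V = 182∠0.0° V = 182 V.
Step 5 — Current: I = V / Z = 0.1816 - j0.008517 A = 0.1818∠-2.7° A.
Step 6 — Complex power: S = V·I* = 33.05 + j1.55 VA.
Step 7 — Real power: P = Re(S) = 33.05 W.
Step 8 — Reactive power: Q = Im(S) = 1.55 VAR.
Step 9 — Apparent power: |S| = 33.09 VA.
Step 10 — Power factor: PF = P/|S| = 0.9989 (lagging).

(a) P = 33.05 W  (b) Q = 1.55 VAR  (c) S = 33.09 VA  (d) PF = 0.9989 (lagging)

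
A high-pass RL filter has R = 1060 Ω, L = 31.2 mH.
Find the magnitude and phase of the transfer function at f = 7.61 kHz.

Step 1 — Angular frequency: ω = 2π·7610 = 4.782e+04 rad/s.
Step 2 — Transfer function: H(jω) = jωL/(R + jωL).
Step 3 — Numerator jωL = j·1492; denominator R + jωL = 1060 + j1492.
Step 4 — H = 0.6645 + j0.4722.
Step 5 — Magnitude: |H| = 0.8152 (-1.8 dB); phase: φ = 35.4°.

|H| = 0.8152 (-1.8 dB), φ = 35.4°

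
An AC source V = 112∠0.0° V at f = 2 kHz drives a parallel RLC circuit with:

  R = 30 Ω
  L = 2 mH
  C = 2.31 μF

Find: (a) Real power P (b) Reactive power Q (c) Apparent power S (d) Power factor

Step 1 — Angular frequency: ω = 2π·f = 2π·2000 = 1.257e+04 rad/s.
Step 2 — Component impedances:
  R: Z = R = 30 Ω
  L: Z = jωL = j·1.257e+04·0.002 = 0 + j25.13 Ω
  C: Z = 1/(jωC) = -j/(ω·C) = 0 - j34.45 Ω
Step 3 — Parallel combination: 1/Z_total = 1/R + 1/L + 1/C; Z_total = 27.17 + j8.77 Ω = 28.55∠17.9° Ω.
Step 4 — Source phasor: V = 112∠0.0° V = 112 V.
Step 5 — Current: I = V / Z = 3.733 - j1.205 A = 3.923∠-17.9° A.
Step 6 — Complex power: S = V·I* = 418.1 + j135 VA.
Step 7 — Real power: P = Re(S) = 418.1 W.
Step 8 — Reactive power: Q = Im(S) = 135 VAR.
Step 9 — Apparent power: |S| = 439.4 VA.
Step 10 — Power factor: PF = P/|S| = 0.9516 (lagging).

(a) P = 418.1 W  (b) Q = 135 VAR  (c) S = 439.4 VA  (d) PF = 0.9516 (lagging)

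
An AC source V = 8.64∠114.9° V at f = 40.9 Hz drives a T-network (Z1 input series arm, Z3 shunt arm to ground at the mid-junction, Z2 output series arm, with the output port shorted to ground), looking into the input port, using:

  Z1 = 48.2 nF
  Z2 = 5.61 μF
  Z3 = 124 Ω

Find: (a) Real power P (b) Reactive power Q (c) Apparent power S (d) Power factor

Step 1 — Angular frequency: ω = 2π·f = 2π·40.9 = 257 rad/s.
Step 2 — Component impedances:
  Z1: Z = 1/(jωC) = -j/(ω·C) = 0 - j8.073e+04 Ω
  Z2: Z = 1/(jωC) = -j/(ω·C) = 0 - j693.6 Ω
  Z3: Z = R = 124 Ω
Step 3 — With the output port shorted to ground, the output series arm Z2 runs from the junction to ground; the shunt arm Z3 also runs from the junction to ground. They appear in parallel: Z3 || Z2 = 120.2 - j21.48 Ω.
Step 4 — Series with input arm Z1: Z_in = Z1 + (Z3 || Z2) = 120.2 - j8.075e+04 Ω = 8.075e+04∠-89.9° Ω.
Step 5 — Source phasor: V = 8.64∠114.9° V = -3.638 + j7.837 V.
Step 6 — Current: I = V / Z = -9.711e-05 - j4.49e-05 A = 0.000107∠-155.2° A.
Step 7 — Complex power: S = V·I* = 1.375e-06 - j0.0009244 VA.
Step 8 — Real power: P = Re(S) = 1.375e-06 W.
Step 9 — Reactive power: Q = Im(S) = -0.0009244 VAR.
Step 10 — Apparent power: |S| = 0.0009244 VA.
Step 11 — Power factor: PF = P/|S| = 0.001488 (leading).

(a) P = 1.375e-06 W  (b) Q = -0.0009244 VAR  (c) S = 0.0009244 VA  (d) PF = 0.001488 (leading)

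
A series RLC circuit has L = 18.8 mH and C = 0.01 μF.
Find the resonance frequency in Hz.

Step 1 — Resonance condition Im(Z)=0 gives ω₀ = 1/√(LC).
Step 2 — ω₀ = 1/√(0.0188·1e-08) = 7.293e+04 rad/s.
Step 3 — f₀ = ω₀/(2π) = 1.161e+04 Hz.

f₀ = 1.161e+04 Hz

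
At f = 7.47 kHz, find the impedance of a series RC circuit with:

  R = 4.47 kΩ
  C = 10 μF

Step 1 — Angular frequency: ω = 2π·f = 2π·7470 = 4.694e+04 rad/s.
Step 2 — Component impedances:
  R: Z = R = 4470 Ω
  C: Z = 1/(jωC) = -j/(ω·C) = 0 - j2.131 Ω
Step 3 — Series combination: Z_total = R + C = 4470 - j2.131 Ω = 4470∠-0.0° Ω.

Z = 4470 - j2.131 Ω = 4470∠-0.0° Ω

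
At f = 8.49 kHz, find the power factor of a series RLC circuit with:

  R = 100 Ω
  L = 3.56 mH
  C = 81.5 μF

Step 1 — Angular frequency: ω = 2π·f = 2π·8490 = 5.334e+04 rad/s.
Step 2 — Component impedances:
  R: Z = R = 100 Ω
  L: Z = jωL = j·5.334e+04·0.00356 = 0 + j189.9 Ω
  C: Z = 1/(jωC) = -j/(ω·C) = 0 - j0.23 Ω
Step 3 — Series combination: Z_total = R + L + C = 100 + j189.7 Ω = 214.4∠62.2° Ω.
Step 4 — Power factor: PF = cos(φ) = Re(Z)/|Z| = 100/214.4 = 0.4664.
Step 5 — Type: Im(Z) = 189.7 ⇒ lagging (phase φ = 62.2°).

PF = 0.4664 (lagging, φ = 62.2°)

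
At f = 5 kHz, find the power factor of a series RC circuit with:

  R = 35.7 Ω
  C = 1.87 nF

Step 1 — Angular frequency: ω = 2π·f = 2π·5000 = 3.142e+04 rad/s.
Step 2 — Component impedances:
  R: Z = R = 35.7 Ω
  C: Z = 1/(jωC) = -j/(ω·C) = 0 - j1.702e+04 Ω
Step 3 — Series combination: Z_total = R + C = 35.7 - j1.702e+04 Ω = 1.702e+04∠-89.9° Ω.
Step 4 — Power factor: PF = cos(φ) = Re(Z)/|Z| = 35.7/17022 = 0.002097.
Step 5 — Type: Im(Z) = -1.702e+04 ⇒ leading (phase φ = -89.9°).

PF = 0.002097 (leading, φ = -89.9°)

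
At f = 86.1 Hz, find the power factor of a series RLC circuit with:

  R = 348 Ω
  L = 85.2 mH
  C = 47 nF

Step 1 — Angular frequency: ω = 2π·f = 2π·86.1 = 541 rad/s.
Step 2 — Component impedances:
  R: Z = R = 348 Ω
  L: Z = jωL = j·541·0.0852 = 0 + j46.09 Ω
  C: Z = 1/(jωC) = -j/(ω·C) = 0 - j3.933e+04 Ω
Step 3 — Series combination: Z_total = R + L + C = 348 - j3.928e+04 Ω = 3.929e+04∠-89.5° Ω.
Step 4 — Power factor: PF = cos(φ) = Re(Z)/|Z| = 348/39285 = 0.008858.
Step 5 — Type: Im(Z) = -3.928e+04 ⇒ leading (phase φ = -89.5°).

PF = 0.008858 (leading, φ = -89.5°)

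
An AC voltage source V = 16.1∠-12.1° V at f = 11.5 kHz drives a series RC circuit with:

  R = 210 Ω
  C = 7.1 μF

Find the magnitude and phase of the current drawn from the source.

Step 1 — Angular frequency: ω = 2π·f = 2π·1.15e+04 = 7.226e+04 rad/s.
Step 2 — Component impedances:
  R: Z = R = 210 Ω
  C: Z = 1/(jωC) = -j/(ω·C) = 0 - j1.949 Ω
Step 3 — Series combination: Z_total = R + C = 210 - j1.949 Ω = 210∠-0.5° Ω.
Step 4 — Source phasor: V = 16.1∠-12.1° V = 15.74 - j3.375 V.
Step 5 — Ohm's law: I = V / Z_total = (15.74 - j3.375) / (210 - j1.949) = 0.07511 - j0.01537 A.
Step 6 — Convert to polar: |I| = 0.07666 A, ∠I = -11.6°.

I = 0.07666∠-11.6° A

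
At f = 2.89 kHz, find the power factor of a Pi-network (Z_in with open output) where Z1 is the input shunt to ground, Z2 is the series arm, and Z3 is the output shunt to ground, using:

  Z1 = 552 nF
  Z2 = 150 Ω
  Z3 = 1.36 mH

Step 1 — Angular frequency: ω = 2π·f = 2π·2890 = 1.816e+04 rad/s.
Step 2 — Component impedances:
  Z1: Z = 1/(jωC) = -j/(ω·C) = 0 - j99.77 Ω
  Z2: Z = R = 150 Ω
  Z3: Z = jωL = j·1.816e+04·0.00136 = 0 + j24.7 Ω
Step 3 — With open output, the series arm Z2 and the output shunt Z3 appear in series to ground: Z2 + Z3 = 150 + j24.7 Ω.
Step 4 — Parallel with input shunt Z1: Z_in = Z1 || (Z2 + Z3) = 53.06 - j73.21 Ω = 90.42∠-54.1° Ω.
Step 5 — Power factor: PF = cos(φ) = Re(Z)/|Z| = 53.064/90.418 = 0.5869.
Step 6 — Type: Im(Z) = -73.21 ⇒ leading (phase φ = -54.1°).

PF = 0.5869 (leading, φ = -54.1°)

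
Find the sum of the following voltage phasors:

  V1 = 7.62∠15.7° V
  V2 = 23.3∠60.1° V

Step 1 — Convert each phasor to rectangular form:
  V1 = 7.62·(cos(15.7°) + j·sin(15.7°)) = 7.336 + j2.062 V
  V2 = 23.3·(cos(60.1°) + j·sin(60.1°)) = 11.61 + j20.2 V
Step 2 — Sum components: V_total = 18.95 + j22.26 V.
Step 3 — Convert to polar: |V_total| = 29.23 V, ∠V_total = 49.6°.

V_total = 29.23∠49.6° V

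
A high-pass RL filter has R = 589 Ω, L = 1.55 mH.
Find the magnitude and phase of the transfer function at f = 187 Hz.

Step 1 — Angular frequency: ω = 2π·187 = 1175 rad/s.
Step 2 — Transfer function: H(jω) = jωL/(R + jωL).
Step 3 — Numerator jωL = j·1.821; denominator R + jωL = 589 + j1.821.
Step 4 — H = 9.56e-06 + j0.003092.
Step 5 — Magnitude: |H| = 0.003092 (-50.2 dB); phase: φ = 89.8°.

|H| = 0.003092 (-50.2 dB), φ = 89.8°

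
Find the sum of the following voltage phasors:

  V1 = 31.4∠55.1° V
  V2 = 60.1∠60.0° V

Step 1 — Convert each phasor to rectangular form:
  V1 = 31.4·(cos(55.1°) + j·sin(55.1°)) = 17.97 + j25.75 V
  V2 = 60.1·(cos(60.0°) + j·sin(60.0°)) = 30.05 + j52.05 V
Step 2 — Sum components: V_total = 48.02 + j77.8 V.
Step 3 — Convert to polar: |V_total| = 91.42 V, ∠V_total = 58.3°.

V_total = 91.42∠58.3° V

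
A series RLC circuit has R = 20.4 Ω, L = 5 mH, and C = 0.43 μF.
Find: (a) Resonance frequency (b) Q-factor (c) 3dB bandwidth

Step 1 — Resonance: ω₀ = 1/√(LC) = 1/√(0.005·4.3e-07) = 2.157e+04 rad/s.
Step 2 — f₀ = ω₀/(2π) = 3432 Hz.
Step 3 — Series Q: Q = ω₀L/R = 2.157e+04·0.005/20.4 = 5.286.
Step 4 — Bandwidth: Δω = ω₀/Q = 4080 rad/s; BW = Δω/(2π) = 649.4 Hz.

(a) f₀ = 3432 Hz  (b) Q = 5.286  (c) BW = 649.4 Hz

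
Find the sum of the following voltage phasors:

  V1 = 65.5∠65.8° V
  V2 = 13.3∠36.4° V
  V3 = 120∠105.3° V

Step 1 — Convert each phasor to rectangular form:
  V1 = 65.5·(cos(65.8°) + j·sin(65.8°)) = 26.85 + j59.74 V
  V2 = 13.3·(cos(36.4°) + j·sin(36.4°)) = 10.71 + j7.892 V
  V3 = 120·(cos(105.3°) + j·sin(105.3°)) = -31.66 + j115.7 V
Step 2 — Sum components: V_total = 5.89 + j183.4 V.
Step 3 — Convert to polar: |V_total| = 183.5 V, ∠V_total = 88.2°.

V_total = 183.5∠88.2° V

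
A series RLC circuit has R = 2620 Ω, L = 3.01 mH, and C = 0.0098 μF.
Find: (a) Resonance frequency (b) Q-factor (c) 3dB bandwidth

Step 1 — Resonance condition Im(Z)=0 gives ω₀ = 1/√(LC).
Step 2 — ω₀ = 1/√(0.00301·9.8e-09) = 1.841e+05 rad/s.
Step 3 — f₀ = ω₀/(2π) = 2.93e+04 Hz.
Step 4 — Series Q: Q = ω₀L/R = 1.841e+05·0.00301/2620 = 0.2115.
Step 5 — 3dB bandwidth: Δω = ω₀/Q = 8.704e+05 rad/s; BW = Δω/(2π) = 1.385e+05 Hz.

(a) f₀ = 2.93e+04 Hz  (b) Q = 0.2115  (c) BW = 1.385e+05 Hz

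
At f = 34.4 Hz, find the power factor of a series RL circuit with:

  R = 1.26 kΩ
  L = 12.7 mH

Step 1 — Angular frequency: ω = 2π·f = 2π·34.4 = 216.1 rad/s.
Step 2 — Component impedances:
  R: Z = R = 1260 Ω
  L: Z = jωL = j·216.1·0.0127 = 0 + j2.745 Ω
Step 3 — Series combination: Z_total = R + L = 1260 + j2.745 Ω = 1260∠0.1° Ω.
Step 4 — Power factor: PF = cos(φ) = Re(Z)/|Z| = 1260/1260 = 1.
Step 5 — Type: Im(Z) = 2.745 ⇒ lagging (phase φ = 0.1°).

PF = 1 (lagging, φ = 0.1°)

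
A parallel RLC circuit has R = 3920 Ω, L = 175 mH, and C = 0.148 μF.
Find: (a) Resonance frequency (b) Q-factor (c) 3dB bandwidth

Step 1 — Resonance: ω₀ = 1/√(LC) = 1/√(0.175·1.48e-07) = 6214 rad/s.
Step 2 — f₀ = ω₀/(2π) = 988.9 Hz.
Step 3 — Parallel Q: Q = R/(ω₀L) = 3920/(6214·0.175) = 3.605.
Step 4 — Bandwidth: Δω = ω₀/Q = 1724 rad/s; BW = Δω/(2π) = 274.3 Hz.

(a) f₀ = 988.9 Hz  (b) Q = 3.605  (c) BW = 274.3 Hz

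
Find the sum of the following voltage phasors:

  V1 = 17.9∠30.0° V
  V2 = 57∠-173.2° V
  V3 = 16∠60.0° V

Step 1 — Convert each phasor to rectangular form:
  V1 = 17.9·(cos(30.0°) + j·sin(30.0°)) = 15.5 + j8.95 V
  V2 = 57·(cos(-173.2°) + j·sin(-173.2°)) = -56.6 - j6.749 V
  V3 = 16·(cos(60.0°) + j·sin(60.0°)) = 8 + j13.86 V
Step 2 — Sum components: V_total = -33.1 + j16.06 V.
Step 3 — Convert to polar: |V_total| = 36.79 V, ∠V_total = 154.1°.

V_total = 36.79∠154.1° V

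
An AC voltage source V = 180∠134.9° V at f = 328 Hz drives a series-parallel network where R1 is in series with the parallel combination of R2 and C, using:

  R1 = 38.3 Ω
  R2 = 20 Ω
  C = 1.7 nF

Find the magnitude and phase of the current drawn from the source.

Step 1 — Angular frequency: ω = 2π·f = 2π·328 = 2061 rad/s.
Step 2 — Component impedances:
  R1: Z = R = 38.3 Ω
  R2: Z = R = 20 Ω
  C: Z = 1/(jωC) = -j/(ω·C) = 0 - j2.854e+05 Ω
Step 3 — Parallel branch: R2 || C = 1/(1/R2 + 1/C) = 20 - j0.001401 Ω.
Step 4 — Series with R1: Z_total = R1 + (R2 || C) = 58.3 - j0.001401 Ω = 58.3∠-0.0° Ω.
Step 5 — Source phasor: V = 180∠134.9° V = -127.1 + j127.5 V.
Step 6 — Ohm's law: I = V / Z_total = (-127.1 + j127.5) / (58.3 - j0.001401) = -2.179 + j2.187 A.
Step 7 — Convert to polar: |I| = 3.087 A, ∠I = 134.9°.

I = 3.087∠134.9° A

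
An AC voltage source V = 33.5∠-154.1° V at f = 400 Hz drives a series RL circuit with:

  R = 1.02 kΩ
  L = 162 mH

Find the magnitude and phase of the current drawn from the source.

Step 1 — Angular frequency: ω = 2π·f = 2π·400 = 2513 rad/s.
Step 2 — Component impedances:
  R: Z = R = 1020 Ω
  L: Z = jωL = j·2513·0.162 = 0 + j407.2 Ω
Step 3 — Series combination: Z_total = R + L = 1020 + j407.2 Ω = 1098∠21.8° Ω.
Step 4 — Source phasor: V = 33.5∠-154.1° V = -30.14 - j14.63 V.
Step 5 — Ohm's law: I = V / Z_total = (-30.14 - j14.63) / (1020 + j407.2) = -0.03042 - j0.002202 A.
Step 6 — Convert to polar: |I| = 0.0305 A, ∠I = -175.9°.

I = 0.0305∠-175.9° A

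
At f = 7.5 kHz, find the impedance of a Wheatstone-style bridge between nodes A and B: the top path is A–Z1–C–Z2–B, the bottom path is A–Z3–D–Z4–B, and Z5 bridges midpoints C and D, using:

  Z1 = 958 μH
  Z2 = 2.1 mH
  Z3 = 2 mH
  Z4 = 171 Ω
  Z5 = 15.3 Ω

Step 1 — Angular frequency: ω = 2π·f = 2π·7500 = 4.712e+04 rad/s.
Step 2 — Component impedances:
  Z1: Z = jωL = j·4.712e+04·0.000958 = 0 + j45.14 Ω
  Z2: Z = jωL = j·4.712e+04·0.0021 = 0 + j98.96 Ω
  Z3: Z = jωL = j·4.712e+04·0.002 = 0 + j94.25 Ω
  Z4: Z = R = 171 Ω
  Z5: Z = R = 15.3 Ω
Step 3 — Bridge requires nodal analysis (the Z5 bridge couples midpoints C and D, so the two paths cannot be reduced to a simple series/parallel combination). Setting node B to ground and injecting 1 A at node A, the 3-node admittance system at A, C, D solves to V_A = Z_AB = 40.46 + j103.4 Ω = 111∠68.6° Ω.

Z = 40.46 + j103.4 Ω = 111∠68.6° Ω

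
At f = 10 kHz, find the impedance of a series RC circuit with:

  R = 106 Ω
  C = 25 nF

Step 1 — Angular frequency: ω = 2π·f = 2π·1e+04 = 6.283e+04 rad/s.
Step 2 — Component impedances:
  R: Z = R = 106 Ω
  C: Z = 1/(jωC) = -j/(ω·C) = 0 - j636.6 Ω
Step 3 — Series combination: Z_total = R + C = 106 - j636.6 Ω = 645.4∠-80.5° Ω.

Z = 106 - j636.6 Ω = 645.4∠-80.5° Ω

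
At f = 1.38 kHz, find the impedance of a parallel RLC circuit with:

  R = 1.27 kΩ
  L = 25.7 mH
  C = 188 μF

Step 1 — Angular frequency: ω = 2π·f = 2π·1380 = 8671 rad/s.
Step 2 — Component impedances:
  R: Z = R = 1270 Ω
  L: Z = jωL = j·8671·0.0257 = 0 + j222.8 Ω
  C: Z = 1/(jωC) = -j/(ω·C) = 0 - j0.6135 Ω
Step 3 — Parallel combination: 1/Z_total = 1/R + 1/L + 1/C; Z_total = 0.000298 - j0.6151 Ω = 0.6151∠-90.0° Ω.

Z = 0.000298 - j0.6151 Ω = 0.6151∠-90.0° Ω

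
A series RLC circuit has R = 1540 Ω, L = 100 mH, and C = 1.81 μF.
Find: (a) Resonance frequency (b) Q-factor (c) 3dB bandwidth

Step 1 — Resonance: ω₀ = 1/√(LC) = 1/√(0.1·1.81e-06) = 2351 rad/s.
Step 2 — f₀ = ω₀/(2π) = 374.1 Hz.
Step 3 — Series Q: Q = ω₀L/R = 2351·0.1/1540 = 0.1526.
Step 4 — Bandwidth: Δω = ω₀/Q = 1.54e+04 rad/s; BW = Δω/(2π) = 2451 Hz.

(a) f₀ = 374.1 Hz  (b) Q = 0.1526  (c) BW = 2451 Hz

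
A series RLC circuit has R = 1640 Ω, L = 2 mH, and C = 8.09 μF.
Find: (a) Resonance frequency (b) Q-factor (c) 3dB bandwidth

Step 1 — Resonance condition Im(Z)=0 gives ω₀ = 1/√(LC).
Step 2 — ω₀ = 1/√(0.002·8.09e-06) = 7862 rad/s.
Step 3 — f₀ = ω₀/(2π) = 1251 Hz.
Step 4 — Series Q: Q = ω₀L/R = 7862·0.002/1640 = 0.009587.
Step 5 — 3dB bandwidth: Δω = ω₀/Q = 8.2e+05 rad/s; BW = Δω/(2π) = 1.305e+05 Hz.

(a) f₀ = 1251 Hz  (b) Q = 0.009587  (c) BW = 1.305e+05 Hz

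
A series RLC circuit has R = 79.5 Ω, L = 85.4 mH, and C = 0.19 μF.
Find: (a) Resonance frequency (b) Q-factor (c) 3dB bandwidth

Step 1 — Resonance: ω₀ = 1/√(LC) = 1/√(0.0854·1.9e-07) = 7850 rad/s.
Step 2 — f₀ = ω₀/(2π) = 1249 Hz.
Step 3 — Series Q: Q = ω₀L/R = 7850·0.0854/79.5 = 8.433.
Step 4 — Bandwidth: Δω = ω₀/Q = 930.9 rad/s; BW = Δω/(2π) = 148.2 Hz.

(a) f₀ = 1249 Hz  (b) Q = 8.433  (c) BW = 148.2 Hz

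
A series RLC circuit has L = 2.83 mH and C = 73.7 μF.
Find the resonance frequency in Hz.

Step 1 — Resonance condition Im(Z)=0 gives ω₀ = 1/√(LC).
Step 2 — ω₀ = 1/√(0.00283·7.37e-05) = 2190 rad/s.
Step 3 — f₀ = ω₀/(2π) = 348.5 Hz.

f₀ = 348.5 Hz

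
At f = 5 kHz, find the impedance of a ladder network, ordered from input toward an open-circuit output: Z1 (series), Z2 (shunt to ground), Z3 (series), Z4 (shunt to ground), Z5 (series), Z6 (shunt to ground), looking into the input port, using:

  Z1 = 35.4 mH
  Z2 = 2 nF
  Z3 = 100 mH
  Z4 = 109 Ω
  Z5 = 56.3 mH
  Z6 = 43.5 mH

Step 1 — Angular frequency: ω = 2π·f = 2π·5000 = 3.142e+04 rad/s.
Step 2 — Component impedances:
  Z1: Z = jωL = j·3.142e+04·0.0354 = 0 + j1112 Ω
  Z2: Z = 1/(jωC) = -j/(ω·C) = 0 - j1.592e+04 Ω
  Z3: Z = jωL = j·3.142e+04·0.1 = 0 + j3142 Ω
  Z4: Z = R = 109 Ω
  Z5: Z = jωL = j·3.142e+04·0.0563 = 0 + j1769 Ω
  Z6: Z = jωL = j·3.142e+04·0.0435 = 0 + j1367 Ω
Step 3 — Ladder network (open output): work backward from the far end, alternating series and parallel combinations. Z_in = 169.1 + j5031 Ω = 5034∠88.1° Ω.

Z = 169.1 + j5031 Ω = 5034∠88.1° Ω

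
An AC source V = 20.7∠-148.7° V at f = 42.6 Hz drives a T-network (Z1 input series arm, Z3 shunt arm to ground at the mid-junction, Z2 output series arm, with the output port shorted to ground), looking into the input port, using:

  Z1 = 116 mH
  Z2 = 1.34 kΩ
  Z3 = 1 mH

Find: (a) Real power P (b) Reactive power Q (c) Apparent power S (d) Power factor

Step 1 — Angular frequency: ω = 2π·f = 2π·42.6 = 267.7 rad/s.
Step 2 — Component impedances:
  Z1: Z = jωL = j·267.7·0.116 = 0 + j31.05 Ω
  Z2: Z = R = 1340 Ω
  Z3: Z = jωL = j·267.7·0.001 = 0 + j0.2677 Ω
Step 3 — With the output port shorted to ground, the output series arm Z2 runs from the junction to ground; the shunt arm Z3 also runs from the junction to ground. They appear in parallel: Z3 || Z2 = 5.347e-05 + j0.2677 Ω.
Step 4 — Series with input arm Z1: Z_in = Z1 + (Z3 || Z2) = 5.347e-05 + j31.32 Ω = 31.32∠90.0° Ω.
Step 5 — Source phasor: V = 20.7∠-148.7° V = -17.69 - j10.75 V.
Step 6 — Current: I = V / Z = -0.3434 + j0.5648 A = 0.661∠121.3° A.
Step 7 — Complex power: S = V·I* = 2.336e-05 + j13.68 VA.
Step 8 — Real power: P = Re(S) = 2.336e-05 W.
Step 9 — Reactive power: Q = Im(S) = 13.68 VAR.
Step 10 — Apparent power: |S| = 13.68 VA.
Step 11 — Power factor: PF = P/|S| = 1.707e-06 (lagging).

(a) P = 2.336e-05 W  (b) Q = 13.68 VAR  (c) S = 13.68 VA  (d) PF = 1.707e-06 (lagging)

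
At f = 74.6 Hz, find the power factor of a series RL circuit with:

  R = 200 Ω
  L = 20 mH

Step 1 — Angular frequency: ω = 2π·f = 2π·74.6 = 468.7 rad/s.
Step 2 — Component impedances:
  R: Z = R = 200 Ω
  L: Z = jωL = j·468.7·0.02 = 0 + j9.375 Ω
Step 3 — Series combination: Z_total = R + L = 200 + j9.375 Ω = 200.2∠2.7° Ω.
Step 4 — Power factor: PF = cos(φ) = Re(Z)/|Z| = 200/200.22 = 0.9989.
Step 5 — Type: Im(Z) = 9.375 ⇒ lagging (phase φ = 2.7°).

PF = 0.9989 (lagging, φ = 2.7°)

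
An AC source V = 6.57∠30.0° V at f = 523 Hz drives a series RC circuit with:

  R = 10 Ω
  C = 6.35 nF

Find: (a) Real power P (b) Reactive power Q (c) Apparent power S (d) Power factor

Step 1 — Angular frequency: ω = 2π·f = 2π·523 = 3286 rad/s.
Step 2 — Component impedances:
  R: Z = R = 10 Ω
  C: Z = 1/(jωC) = -j/(ω·C) = 0 - j4.792e+04 Ω
Step 3 — Series combination: Z_total = R + C = 10 - j4.792e+04 Ω = 4.792e+04∠-90.0° Ω.
Step 4 — Source phasor: V = 6.57∠30.0° V = 5.69 + j3.285 V.
Step 5 — Current: I = V / Z = -6.852e-05 + j0.0001187 A = 0.0001371∠120.0° A.
Step 6 — Complex power: S = V·I* = 1.879e-07 - j0.0009007 VA.
Step 7 — Real power: P = Re(S) = 1.879e-07 W.
Step 8 — Reactive power: Q = Im(S) = -0.0009007 VAR.
Step 9 — Apparent power: |S| = 0.0009007 VA.
Step 10 — Power factor: PF = P/|S| = 0.0002087 (leading).

(a) P = 1.879e-07 W  (b) Q = -0.0009007 VAR  (c) S = 0.0009007 VA  (d) PF = 0.0002087 (leading)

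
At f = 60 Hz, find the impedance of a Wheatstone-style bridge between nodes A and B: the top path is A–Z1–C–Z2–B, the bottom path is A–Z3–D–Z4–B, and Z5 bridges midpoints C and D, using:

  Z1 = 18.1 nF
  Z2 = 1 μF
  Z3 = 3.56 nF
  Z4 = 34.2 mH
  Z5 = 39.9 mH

Step 1 — Angular frequency: ω = 2π·f = 2π·60 = 377 rad/s.
Step 2 — Component impedances:
  Z1: Z = 1/(jωC) = -j/(ω·C) = 0 - j1.466e+05 Ω
  Z2: Z = 1/(jωC) = -j/(ω·C) = 0 - j2653 Ω
  Z3: Z = 1/(jωC) = -j/(ω·C) = 0 - j7.451e+05 Ω
  Z4: Z = jωL = j·377·0.0342 = 0 + j12.89 Ω
  Z5: Z = jωL = j·377·0.0399 = 0 + j15.04 Ω
Step 3 — Bridge requires nodal analysis (the Z5 bridge couples midpoints C and D, so the two paths cannot be reduced to a simple series/parallel combination). Setting node B to ground and injecting 1 A at node A, the 3-node admittance system at A, C, D solves to V_A = Z_AB = 0 - j1.224e+05 Ω = 1.224e+05∠-90.0° Ω.

Z = 0 - j1.224e+05 Ω = 1.224e+05∠-90.0° Ω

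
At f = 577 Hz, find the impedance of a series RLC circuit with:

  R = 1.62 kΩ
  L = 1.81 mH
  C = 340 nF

Step 1 — Angular frequency: ω = 2π·f = 2π·577 = 3625 rad/s.
Step 2 — Component impedances:
  R: Z = R = 1620 Ω
  L: Z = jωL = j·3625·0.00181 = 0 + j6.562 Ω
  C: Z = 1/(jωC) = -j/(ω·C) = 0 - j811.3 Ω
Step 3 — Series combination: Z_total = R + L + C = 1620 - j804.7 Ω = 1809∠-26.4° Ω.

Z = 1620 - j804.7 Ω = 1809∠-26.4° Ω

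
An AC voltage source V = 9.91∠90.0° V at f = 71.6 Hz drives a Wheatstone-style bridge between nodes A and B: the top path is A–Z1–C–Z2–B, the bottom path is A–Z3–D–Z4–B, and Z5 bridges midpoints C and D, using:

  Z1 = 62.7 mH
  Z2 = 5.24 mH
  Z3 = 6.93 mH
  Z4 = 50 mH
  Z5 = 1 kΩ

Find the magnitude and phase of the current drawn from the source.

Step 1 — Angular frequency: ω = 2π·f = 2π·71.6 = 449.9 rad/s.
Step 2 — Component impedances:
  Z1: Z = jωL = j·449.9·0.0627 = 0 + j28.21 Ω
  Z2: Z = jωL = j·449.9·0.00524 = 0 + j2.357 Ω
  Z3: Z = jωL = j·449.9·0.00693 = 0 + j3.118 Ω
  Z4: Z = jωL = j·449.9·0.05 = 0 + j22.49 Ω
  Z5: Z = R = 1000 Ω
Step 3 — Bridge requires nodal analysis (the Z5 bridge couples midpoints C and D, so the two paths cannot be reduced to a simple series/parallel combination). Setting node B to ground and injecting 1 A at node A, the 3-node admittance system at A, C, D solves to V_A = Z_AB = 0.1246 + j13.93 Ω = 13.93∠89.5° Ω.
Step 4 — Source phasor: V = 9.91∠90.0° V = 0 + j9.91 V.
Step 5 — Ohm's law: I = V / Z_total = (0 + j9.91) / (0.1246 + j13.93) = 0.7112 + j0.00636 A.
Step 6 — Convert to polar: |I| = 0.7112 A, ∠I = 0.5°.

I = 0.7112∠0.5° A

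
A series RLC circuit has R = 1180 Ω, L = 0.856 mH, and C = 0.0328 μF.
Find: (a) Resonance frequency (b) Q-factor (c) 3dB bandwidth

Step 1 — Resonance condition Im(Z)=0 gives ω₀ = 1/√(LC).
Step 2 — ω₀ = 1/√(0.000856·3.28e-08) = 1.887e+05 rad/s.
Step 3 — f₀ = ω₀/(2π) = 3.004e+04 Hz.
Step 4 — Series Q: Q = ω₀L/R = 1.887e+05·0.000856/1180 = 0.1369.
Step 5 — 3dB bandwidth: Δω = ω₀/Q = 1.379e+06 rad/s; BW = Δω/(2π) = 2.194e+05 Hz.

(a) f₀ = 3.004e+04 Hz  (b) Q = 0.1369  (c) BW = 2.194e+05 Hz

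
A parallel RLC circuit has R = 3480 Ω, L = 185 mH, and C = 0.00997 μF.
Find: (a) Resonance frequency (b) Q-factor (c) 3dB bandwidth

Step 1 — Resonance: ω₀ = 1/√(LC) = 1/√(0.185·9.97e-09) = 2.328e+04 rad/s.
Step 2 — f₀ = ω₀/(2π) = 3706 Hz.
Step 3 — Parallel Q: Q = R/(ω₀L) = 3480/(2.328e+04·0.185) = 0.8079.
Step 4 — Bandwidth: Δω = ω₀/Q = 2.882e+04 rad/s; BW = Δω/(2π) = 4587 Hz.

(a) f₀ = 3706 Hz  (b) Q = 0.8079  (c) BW = 4587 Hz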